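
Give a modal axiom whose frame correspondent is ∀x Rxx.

This is reflexivity; the standard corresponding axiom is T: □q → q.
Suppose □q→q is valid. At any x set V(q)={w : Rxw}. Then □q holds at x, so q holds at x, i.e. Rxx.

□q → q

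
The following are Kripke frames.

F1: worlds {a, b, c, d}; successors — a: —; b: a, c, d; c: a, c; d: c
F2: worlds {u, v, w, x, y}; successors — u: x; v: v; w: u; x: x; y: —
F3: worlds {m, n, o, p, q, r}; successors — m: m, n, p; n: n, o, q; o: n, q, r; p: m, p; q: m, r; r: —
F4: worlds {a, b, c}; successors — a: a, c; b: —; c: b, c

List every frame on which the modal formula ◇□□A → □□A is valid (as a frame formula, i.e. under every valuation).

The schema corresponds to a generalized confluence (Geach) condition: ∀x ∀y ∀z ((xRy ∧ xR²z) → ∃w (yR²w ∧ z = w)).
F1: fails — bRa, bR²a but no w with aR²w and a=w.
F2: ✓.
F3: fails — mRn, mR²p but no w with nR²w and p=w.
F4: fails — aRc, aR²a but no w with cR²w and a=w.
Valid on: F2.

F2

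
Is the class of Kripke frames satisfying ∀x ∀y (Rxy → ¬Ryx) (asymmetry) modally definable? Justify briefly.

No

Modal frame validity is preserved under surjective bounded morphisms.
The 4-cycle (worlds s,t,u,v with s→t→u→v→s) is asymmetric. Mapping every world to a single reflexive point • is a surjective bounded morphism, and the reflexive point is not asymmetric (R•• but asymmetry requires ¬R••).
So the class is not modally definable.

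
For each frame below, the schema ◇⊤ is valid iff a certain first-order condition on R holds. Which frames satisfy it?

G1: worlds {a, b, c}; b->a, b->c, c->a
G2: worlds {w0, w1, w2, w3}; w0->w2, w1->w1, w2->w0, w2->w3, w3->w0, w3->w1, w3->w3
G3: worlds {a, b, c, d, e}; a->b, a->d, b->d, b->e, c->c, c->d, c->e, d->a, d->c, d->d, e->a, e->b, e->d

The schema corresponds to seriality: ∀x ∃y Rxy.
G1: fails — world a has no successor.
G2: condition met.
G3: condition met.
Valid on: G2, G3.

G2, G3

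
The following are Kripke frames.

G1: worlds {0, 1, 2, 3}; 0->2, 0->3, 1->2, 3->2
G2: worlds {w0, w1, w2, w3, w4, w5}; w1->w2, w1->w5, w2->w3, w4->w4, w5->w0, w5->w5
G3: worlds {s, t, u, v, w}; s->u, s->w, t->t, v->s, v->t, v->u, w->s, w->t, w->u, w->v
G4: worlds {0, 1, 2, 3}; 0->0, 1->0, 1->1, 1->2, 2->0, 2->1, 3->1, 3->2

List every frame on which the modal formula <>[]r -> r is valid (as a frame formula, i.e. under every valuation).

none

The schema corresponds to symmetry: forall x forall y (Rxy -> Ryx).
G1: fails — R12 but not R21.
G2: fails — Rw1w5 but not Rw5w1.
G3: fails — Rwt but not Rtw.
G4: fails — R10 but not R01.
Valid on no frame.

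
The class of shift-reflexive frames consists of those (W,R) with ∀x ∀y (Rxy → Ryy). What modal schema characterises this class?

□(□ψ → ψ)

The condition is shift-reflexivity. The T□ schema □(□ψ → ψ) defines it.
Suppose □(□ψ→ψ) is valid. Take Rxy and set V(ψ)={w : Ryw}. Then at y, □ψ holds; since □(□ψ→ψ) at x, □ψ→ψ at y, so ψ at y, i.e. Ryy.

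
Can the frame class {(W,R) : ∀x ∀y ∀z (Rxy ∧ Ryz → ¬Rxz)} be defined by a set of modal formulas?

Not modally definable

If a class were modally definable it would be closed under surjective bounded morphisms (Goldblatt–Thomason).
The 7-cycle (worlds s,t,u,v,w,x,y with s→t→u→v→w→x→y→s) is intransitive. Mapping every world to a single reflexive point • is a surjective bounded morphism; the reflexive point is not intransitive (R••∧R•• but R••).
So the class is not modally definable.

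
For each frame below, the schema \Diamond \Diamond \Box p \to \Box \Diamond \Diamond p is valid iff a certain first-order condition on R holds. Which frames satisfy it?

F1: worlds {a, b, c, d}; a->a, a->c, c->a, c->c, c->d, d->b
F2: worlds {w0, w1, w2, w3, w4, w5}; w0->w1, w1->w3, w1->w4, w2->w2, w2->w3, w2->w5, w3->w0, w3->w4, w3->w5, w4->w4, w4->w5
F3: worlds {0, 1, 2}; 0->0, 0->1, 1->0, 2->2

This is the axiom for a generalized confluence (Geach) condition; its first-order frame correspondent is \forall x \forall y \forall z ((x R^2 y \wedge xRz) \to \exists w (yRw \wedge z R^2 w)).
F1: fails — aR²d, aRa but no w with dRw and aR²w.
F2: fails — w1R²w0, w1Rw4 but no w with w0Rw and w4R²w.
F3: condition met.
Valid on: F3.

F3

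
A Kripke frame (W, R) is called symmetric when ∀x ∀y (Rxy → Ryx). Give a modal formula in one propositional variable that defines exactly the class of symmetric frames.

A defining formula is q → □◇q (the B axiom).
Suppose q→□◇q is valid. Take Rxy and set V(q)={x}. Then q at x, so □◇q at x, so ◇q at y, so some z with Ryz has q; z=x, i.e. Ryx.

q → □◇q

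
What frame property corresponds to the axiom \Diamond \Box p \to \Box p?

The Euclidean property

This is frame-equivalent to ◇p → □◇p (substitute ¬p for p and contrapose).
Suppose ◇p→□◇p is valid. Take Rxy, Rxz and set V(p)={y}. Then ◇p at x, so □◇p at x, so ◇p at z, so some w with Rzw has p; w=y, i.e. Rzy. By symmetry of the argument, Ryz.
Conversely, any frame satisfying \forall x \forall y \forall z (Rxy \wedge Rxz \to Ryz) validates the schema.
So the correspondent is the Euclidean property.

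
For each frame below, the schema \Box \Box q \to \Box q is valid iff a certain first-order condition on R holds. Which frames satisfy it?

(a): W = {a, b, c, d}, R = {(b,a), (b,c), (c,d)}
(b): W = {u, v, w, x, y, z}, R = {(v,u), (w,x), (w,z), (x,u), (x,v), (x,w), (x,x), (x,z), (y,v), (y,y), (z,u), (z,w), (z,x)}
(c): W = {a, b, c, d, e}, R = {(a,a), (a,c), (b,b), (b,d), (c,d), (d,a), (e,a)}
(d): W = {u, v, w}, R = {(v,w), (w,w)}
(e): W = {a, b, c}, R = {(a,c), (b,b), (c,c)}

This is the axiom for density; its first-order frame correspondent is \forall x \forall y (Rxy \to \exists z (Rxz \wedge Rzy)).
(a): fails — Rba but no z with Rbz and Rza.
(b): fails — Rvu but no t with Rvt and Rtu.
(c): fails — Rcd but no z with Rcz and Rzd.
(d): holds.
(e): holds.
Valid on: (d), (e).

(d), (e)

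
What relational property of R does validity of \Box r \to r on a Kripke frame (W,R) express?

reflexivity

Suppose □r→r is valid. At any x set V(r)={w : Rxw}. Then □r holds at x, so r holds at x, i.e. Rxx.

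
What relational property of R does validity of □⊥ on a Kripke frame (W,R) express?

□⊥ is valid iff no world has any successor (otherwise □⊥ fails at any world with one).

emptiness of R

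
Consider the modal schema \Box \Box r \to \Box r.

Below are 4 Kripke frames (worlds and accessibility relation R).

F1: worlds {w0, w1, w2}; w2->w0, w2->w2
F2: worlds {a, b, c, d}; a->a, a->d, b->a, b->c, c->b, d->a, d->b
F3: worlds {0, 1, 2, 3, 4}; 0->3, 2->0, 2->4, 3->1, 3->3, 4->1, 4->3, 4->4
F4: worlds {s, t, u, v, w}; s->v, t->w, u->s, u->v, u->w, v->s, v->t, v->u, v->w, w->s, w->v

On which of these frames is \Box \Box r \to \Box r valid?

This is the axiom for density; its first-order frame correspondent is \forall x \forall y (Rxy \to \exists z (Rxz \wedge Rzy)).
F1: ✓.
F2: fails — Rbc but no z with Rbz and Rzc.
F3: fails — R20 but no z with R2z and Rz0.
F4: fails — Rvt but no z with Rvz and Rzt.
Valid on: F1.

F1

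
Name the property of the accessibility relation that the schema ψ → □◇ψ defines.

symmetry

This is the B axiom.
It corresponds to symmetry: ∀x ∀y (Rxy → Ryx).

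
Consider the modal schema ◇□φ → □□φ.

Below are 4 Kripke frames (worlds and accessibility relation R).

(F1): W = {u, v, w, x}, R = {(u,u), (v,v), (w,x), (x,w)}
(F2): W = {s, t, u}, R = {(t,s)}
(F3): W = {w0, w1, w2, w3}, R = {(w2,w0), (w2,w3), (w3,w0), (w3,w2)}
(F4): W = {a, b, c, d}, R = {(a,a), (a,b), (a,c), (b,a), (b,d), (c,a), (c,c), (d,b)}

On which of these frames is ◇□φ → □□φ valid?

This is the axiom for a generalized confluence (Geach) condition; its first-order frame correspondent is ∀x ∀y ∀z ((xRy ∧ xR²z) → ∃w (yRw ∧ z = w)).
(F1): satisfies the condition.
(F2): satisfies the condition.
(F3): fails — w2Rw0, w2R²w0 but no w with w0Rw and w0=w.
(F4): fails — aRa, aR²d but no w with aRw and d=w.
Valid on: (F1), (F2).

(F1), (F2)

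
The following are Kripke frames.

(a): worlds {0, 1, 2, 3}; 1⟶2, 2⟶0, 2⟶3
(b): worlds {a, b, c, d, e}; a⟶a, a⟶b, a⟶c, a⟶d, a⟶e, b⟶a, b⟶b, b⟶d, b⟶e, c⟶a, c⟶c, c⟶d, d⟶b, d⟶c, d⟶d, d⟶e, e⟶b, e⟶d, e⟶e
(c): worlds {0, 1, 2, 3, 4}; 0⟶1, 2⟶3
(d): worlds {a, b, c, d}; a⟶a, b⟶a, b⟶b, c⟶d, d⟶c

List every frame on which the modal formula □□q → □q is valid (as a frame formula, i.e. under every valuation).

This is the axiom for density; its first-order frame correspondent is ∀x ∀y (Rxy → ∃z (Rxz ∧ Rzy)).
(a): fails — R12 but no z with R1z and Rz2.
(b): satisfies the condition.
(c): fails — R01 but no z with R0z and Rz1.
(d): fails — Rcd but no z with Rcz and Rzd.

(b)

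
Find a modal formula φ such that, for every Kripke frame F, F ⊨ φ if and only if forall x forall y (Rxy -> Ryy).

□(□r → r)

The condition is shift-reflexivity. The T□ schema □(□r → r) defines it.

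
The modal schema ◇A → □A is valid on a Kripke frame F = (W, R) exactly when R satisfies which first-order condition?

This schema is the CD axiom.
It corresponds to partial functionality: ∀x ∀y ∀z (Rxy ∧ Rxz → y = z).

partial functionality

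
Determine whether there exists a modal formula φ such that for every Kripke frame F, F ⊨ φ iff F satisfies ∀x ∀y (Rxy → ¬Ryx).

Any modally definable frame class is closed under surjective bounded morphisms.
The 4-cycle (worlds s,t,u,v with s→t→u→v→s) is asymmetric. Mapping every world to a single reflexive point • is a surjective bounded morphism, and the reflexive point is not asymmetric (R•• but asymmetry requires ¬R••).
So no modal formula (or set of formulas) defines exactly the asymmetric frames.

Not modally definable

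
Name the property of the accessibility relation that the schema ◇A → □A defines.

partial functionality: ∀x ∀y ∀z (Rxy ∧ Rxz → y = z)

This schema is the CD axiom.
Its frame correspondent is partial functionality — ∀x ∀y ∀z (Rxy ∧ Rxz → y = z).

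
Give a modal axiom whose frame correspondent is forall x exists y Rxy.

This is seriality; the standard corresponding axiom is D: □r → ◇r.
Suppose □r→◇r is valid. At any x set V(r)=W. Then □r at x, so ◇r at x, so x has a successor.

□r → ◇r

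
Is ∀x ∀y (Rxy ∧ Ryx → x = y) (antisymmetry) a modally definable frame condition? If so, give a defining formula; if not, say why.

If a class were modally definable it would be closed under surjective bounded morphisms (Goldblatt–Thomason).
The 6-cycle (worlds w0,w1,w2,w3,w4,w5 with w0→w1→w2→w3→w4→w5→w0) is antisymmetric. Sending even-indexed worlds to s and odd-indexed worlds to t is a surjective bounded morphism onto the two-world frame with s↔t, which is not antisymmetric.
Hence antisymmetry is not modally definable.

Not definable by any modal formula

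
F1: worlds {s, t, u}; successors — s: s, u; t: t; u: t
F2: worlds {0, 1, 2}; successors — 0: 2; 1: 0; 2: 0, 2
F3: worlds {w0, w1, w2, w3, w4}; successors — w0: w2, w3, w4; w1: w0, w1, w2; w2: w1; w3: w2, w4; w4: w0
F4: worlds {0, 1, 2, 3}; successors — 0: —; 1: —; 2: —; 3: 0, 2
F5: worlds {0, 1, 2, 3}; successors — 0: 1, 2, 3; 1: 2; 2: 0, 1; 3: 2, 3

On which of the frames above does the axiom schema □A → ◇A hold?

This is the axiom for seriality; its first-order frame correspondent is ∀x ∃y Rxy.
F1: holds.
F2: holds.
F3: holds.
F4: fails — world 0 has no successor.
F5: holds.
Valid on: F1, F2, F3, F5.

F1, F2, F3, F5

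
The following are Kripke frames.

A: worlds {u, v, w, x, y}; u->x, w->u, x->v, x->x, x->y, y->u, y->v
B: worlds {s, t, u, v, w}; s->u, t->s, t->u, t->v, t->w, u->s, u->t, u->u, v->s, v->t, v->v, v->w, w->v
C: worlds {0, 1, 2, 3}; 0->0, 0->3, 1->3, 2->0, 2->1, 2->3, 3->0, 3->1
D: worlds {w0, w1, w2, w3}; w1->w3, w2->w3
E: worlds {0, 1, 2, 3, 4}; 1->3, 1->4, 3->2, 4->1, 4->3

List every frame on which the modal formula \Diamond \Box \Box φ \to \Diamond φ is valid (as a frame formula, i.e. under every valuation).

B, C

This is the axiom for a generalized confluence (Geach) condition; its first-order frame correspondent is \forall x \forall y (xRy \to \exists w (y R^2 w \wedge xRw)).
A: fails — wRu but no t with uR²t and wRt.
B: condition met.
C: condition met.
D: fails — w1Rw3 but no w with w3R²w and w1Rw.
E: fails — 1R3 but no w with 3R²w and 1Rw.
Valid on: B, C.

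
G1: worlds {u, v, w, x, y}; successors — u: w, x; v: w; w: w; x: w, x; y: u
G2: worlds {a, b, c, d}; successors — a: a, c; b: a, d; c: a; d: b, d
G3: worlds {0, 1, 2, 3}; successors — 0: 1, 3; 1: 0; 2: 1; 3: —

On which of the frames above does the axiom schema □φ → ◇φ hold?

G1, G2

The schema corresponds to seriality: ∀x ∃y Rxy.
G1: ✓.
G2: ✓.
G3: fails — world 3 has no successor.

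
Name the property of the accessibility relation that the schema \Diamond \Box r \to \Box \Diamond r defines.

This schema is the .2 axiom.
Its frame correspondent is convergence — \forall x \forall y \forall z (Rxy \wedge Rxz \to \exists w (Ryw \wedge Rzw)).

convergence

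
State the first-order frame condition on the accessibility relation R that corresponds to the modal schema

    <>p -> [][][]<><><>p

forall x forall y forall z ((xRy & x R^3 z) -> exists w (y = w & z R^3 w))

This is a Sahlqvist (Geach-type) schema ◇^1□^0p → □^3◇^3p.
First-order correspondent: forall x forall y forall z ((xRy & x R^3 z) -> exists w (y = w & z R^3 w)).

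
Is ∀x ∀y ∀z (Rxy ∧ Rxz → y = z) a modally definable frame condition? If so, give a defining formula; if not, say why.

The condition is partial functionality. A defining modal formula is ◇r → □r.
Suppose ◇r→□r is valid. Take Rxy, Rxz and set V(r)={y}. Then ◇r at x, so □r at x, so r at z, i.e. z=y.

Definable; ◇r → □r defines it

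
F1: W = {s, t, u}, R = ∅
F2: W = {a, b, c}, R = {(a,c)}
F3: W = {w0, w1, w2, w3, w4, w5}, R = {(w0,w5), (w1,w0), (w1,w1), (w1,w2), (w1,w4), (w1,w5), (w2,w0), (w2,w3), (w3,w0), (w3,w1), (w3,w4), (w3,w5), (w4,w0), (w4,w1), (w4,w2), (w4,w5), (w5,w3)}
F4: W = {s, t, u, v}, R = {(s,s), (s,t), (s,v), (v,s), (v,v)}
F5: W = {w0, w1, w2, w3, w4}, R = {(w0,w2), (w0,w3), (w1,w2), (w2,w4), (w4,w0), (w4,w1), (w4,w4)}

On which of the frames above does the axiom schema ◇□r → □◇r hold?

F1

Frame correspondent (Sahlqvist): ∀x ∀y ∀z (Rxy ∧ Rxz → ∃w (Ryw ∧ Rzw)) — i.e. convergence.
F1: holds.
F2: fails — Rac and Rac but c and c have no common successor.
F3: fails — Rw1w5 and Rw1w1 but w5 and w1 have no common successor.
F4: fails — Rsv and Rst but v and t have no common successor.
F5: fails — Rw0w2 and Rw0w3 but w2 and w3 have no common successor.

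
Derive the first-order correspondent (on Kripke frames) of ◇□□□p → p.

∀x ∀y (xRy → ∃w (yR³w ∧ x = w))

This is a Sahlqvist (Geach-type) schema ◇^1□^3p → □^0◇^0p.
Minimal-valuation argument: fix x; take any y with xR^1y and any z with xR^0z. Set V(p) to the set of worlds R-reachable from y in exactly 3 steps. Then □^3p holds at y, so the antecedent holds at x; validity forces ◇^0p at z, giving a w with zR^0w and yR^3w.
First-order correspondent: ∀x ∀y (xRy → ∃w (yR³w ∧ x = w)).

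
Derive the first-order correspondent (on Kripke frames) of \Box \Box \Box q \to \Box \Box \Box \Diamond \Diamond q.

This is a Sahlqvist (Geach-type) schema ◇^0□^3q → □^3◇^2q.
First-order correspondent: \forall x \forall z (x R^3 z \to \exists w (x R^3 w \wedge z R^2 w)).

\forall x \forall z (x R^3 z \to \exists w (x R^3 w \wedge z R^2 w))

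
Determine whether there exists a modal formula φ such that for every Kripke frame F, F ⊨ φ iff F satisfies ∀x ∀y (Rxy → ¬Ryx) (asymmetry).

Not modally definable

Any modally definable frame class is closed under surjective bounded morphisms.
The 3-cycle (worlds a,b,c with a→b→c→a) is asymmetric. Mapping every world to a single reflexive point • is a surjective bounded morphism, and the reflexive point is not asymmetric (R•• but asymmetry requires ¬R••).
Hence asymmetry is not modally definable.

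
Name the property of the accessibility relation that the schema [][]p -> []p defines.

Density

Suppose □□p→□p is valid. Take Rxy and set V(p)={w : xR²w}. Then □□p at x, so □p at x, so p at y, i.e. ∃z(Rxz∧Rzy).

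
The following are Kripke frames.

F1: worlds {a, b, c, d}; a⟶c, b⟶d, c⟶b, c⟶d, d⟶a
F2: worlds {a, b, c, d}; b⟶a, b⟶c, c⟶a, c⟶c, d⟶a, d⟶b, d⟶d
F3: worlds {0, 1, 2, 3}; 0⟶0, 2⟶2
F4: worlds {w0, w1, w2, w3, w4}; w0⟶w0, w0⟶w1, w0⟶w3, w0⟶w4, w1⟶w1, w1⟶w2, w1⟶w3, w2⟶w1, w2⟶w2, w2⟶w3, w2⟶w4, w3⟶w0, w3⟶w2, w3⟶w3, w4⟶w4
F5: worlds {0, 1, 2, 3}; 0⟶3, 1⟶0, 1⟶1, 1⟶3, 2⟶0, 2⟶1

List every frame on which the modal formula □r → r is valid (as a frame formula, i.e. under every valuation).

The schema corresponds to reflexivity: ∀x Rxx.
F1: fails — world a does not see itself.
F2: fails — world a does not see itself.
F3: fails — world 1 does not see itself.
F4: holds.
F5: fails — world 0 does not see itself.

F4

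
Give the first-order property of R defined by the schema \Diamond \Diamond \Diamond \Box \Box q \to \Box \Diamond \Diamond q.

\forall x \forall y \forall z ((x R^3 y \wedge xRz) \to \exists w (y R^2 w \wedge z R^2 w))

This is a Sahlqvist (Geach-type) schema ◇^3□^2q → □^1◇^2q.
First-order correspondent: \forall x \forall y \forall z ((x R^3 y \wedge xRz) \to \exists w (y R^2 w \wedge z R^2 w)).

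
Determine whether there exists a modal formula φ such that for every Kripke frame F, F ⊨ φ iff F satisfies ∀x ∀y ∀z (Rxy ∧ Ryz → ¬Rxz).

Not modally definable

Modal frame validity is preserved under surjective bounded morphisms.
The 5-cycle (worlds a,b,c,d,e with a→b→c→d→e→a) is intransitive. Mapping every world to a single reflexive point • is a surjective bounded morphism; the reflexive point is not intransitive (R••∧R•• but R••).
So the class is not modally definable.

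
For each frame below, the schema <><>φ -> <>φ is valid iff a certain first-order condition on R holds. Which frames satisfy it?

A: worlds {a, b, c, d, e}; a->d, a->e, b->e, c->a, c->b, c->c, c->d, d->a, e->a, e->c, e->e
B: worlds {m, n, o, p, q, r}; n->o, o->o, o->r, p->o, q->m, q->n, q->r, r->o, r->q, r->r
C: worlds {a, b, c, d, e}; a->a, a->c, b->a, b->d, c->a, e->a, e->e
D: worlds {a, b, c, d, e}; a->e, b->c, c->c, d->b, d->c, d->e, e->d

none

Frame correspondent (Sahlqvist): forall x forall y forall z (Rxy & Ryz -> Rxz) — i.e. transitivity.
A: fails — Rea and Rad but not Red.
B: fails — Rno and Ror but not Rnr.
C: fails — Rea and Rac but not Rec.
D: fails — Rae and Red but not Rad.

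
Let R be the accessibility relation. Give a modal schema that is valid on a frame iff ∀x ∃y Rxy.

□q → ◇q

A defining formula is □q → ◇q (the D axiom).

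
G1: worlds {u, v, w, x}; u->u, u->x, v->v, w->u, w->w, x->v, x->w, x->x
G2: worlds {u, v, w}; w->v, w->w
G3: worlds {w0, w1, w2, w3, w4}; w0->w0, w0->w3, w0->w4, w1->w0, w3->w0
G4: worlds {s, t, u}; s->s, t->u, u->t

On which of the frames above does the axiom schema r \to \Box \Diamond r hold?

G4

Frame correspondent (Sahlqvist): \forall x \forall y (Rxy \to Ryx) — i.e. symmetry.
G1: fails — Rxw but not Rwx.
G2: fails — Rwv but not Rvw.
G3: fails — Rw1w0 but not Rw0w1.
G4: holds.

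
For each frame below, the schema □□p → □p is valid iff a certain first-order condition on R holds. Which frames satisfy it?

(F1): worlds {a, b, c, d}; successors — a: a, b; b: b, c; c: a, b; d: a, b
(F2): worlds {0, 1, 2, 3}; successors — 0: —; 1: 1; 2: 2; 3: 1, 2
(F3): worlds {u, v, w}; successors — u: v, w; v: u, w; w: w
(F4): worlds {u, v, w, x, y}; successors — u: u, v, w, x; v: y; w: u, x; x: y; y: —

Frame correspondent (Sahlqvist): ∀x ∀y (Rxy → ∃z (Rxz ∧ Rzy)) — i.e. density.
(F1): satisfies the condition.
(F2): satisfies the condition.
(F3): fails — Ruv but no z with Ruz and Rzv.
(F4): fails — Rvy but no z with Rvz and Rzy.

(F1), (F2)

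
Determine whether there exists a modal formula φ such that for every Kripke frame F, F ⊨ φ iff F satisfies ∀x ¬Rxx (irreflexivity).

Modal frame validity is preserved under surjective bounded morphisms.
The 5-cycle (worlds s,t,u,v,w with s→t→u→v→w→s) is irreflexive, and the map sending every world to a single reflexive point • is a surjective bounded morphism (forth: every edge maps to (•,•); back: every world has a successor). So any modal formula valid on the 5-cycle is also valid on the reflexive point, which is not irreflexive.
So the class is not modally definable.

No — not modally definable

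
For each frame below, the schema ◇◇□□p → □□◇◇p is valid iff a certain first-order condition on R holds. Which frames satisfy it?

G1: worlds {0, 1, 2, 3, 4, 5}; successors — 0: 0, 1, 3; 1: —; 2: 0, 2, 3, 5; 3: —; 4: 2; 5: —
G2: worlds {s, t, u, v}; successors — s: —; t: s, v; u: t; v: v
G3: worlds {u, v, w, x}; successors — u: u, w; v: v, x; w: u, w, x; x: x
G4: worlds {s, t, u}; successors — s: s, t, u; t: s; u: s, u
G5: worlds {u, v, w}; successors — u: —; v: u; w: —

This is the axiom for a generalized confluence (Geach) condition; its first-order frame correspondent is ∀x ∀y ∀z ((xR²y ∧ xR²z) → ∃w (yR²w ∧ zR²w)).
G1: fails — 0R²0, 0R²1 but no w with 0R²w and 1R²w.
G2: fails — uR²s, uR²s but no w with sR²w and sR²w.
G3: ✓.
G4: ✓.
G5: ✓.
Valid on: G3, G4, G5.

G3, G4, G5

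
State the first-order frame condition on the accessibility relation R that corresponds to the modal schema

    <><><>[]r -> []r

forall x forall y forall z ((x R^3 y & xRz) -> exists w (yRw & z = w))

This is a Sahlqvist (Geach-type) schema ◇^3□^1r → □^1◇^0r.
Minimal-valuation argument: fix x; take any y with xR^3y and any z with xR^1z. Set V(r) to the set of worlds R-reachable from y in exactly 1 step. Then □^1r holds at y, so the antecedent holds at x; validity forces ◇^0r at z, giving a w with zR^0w and yR^1w.
First-order correspondent: forall x forall y forall z ((x R^3 y & xRz) -> exists w (yRw & z = w)).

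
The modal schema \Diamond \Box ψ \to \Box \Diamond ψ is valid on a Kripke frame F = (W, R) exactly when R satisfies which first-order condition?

Convergence

Suppose ◇□ψ→□◇ψ is valid. Take Rxy, Rxz and set V(ψ)={w : Ryw}. Then □ψ at y so ◇□ψ at x, so □◇ψ at x, so ◇ψ at z, giving w with Rzw and Ryw.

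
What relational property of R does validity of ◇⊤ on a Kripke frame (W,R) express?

◇⊤ holds at w iff w has a successor, so frame-validity of ◇⊤ is exactly seriality. Equivalently via □ψ → ◇ψ:
Suppose □ψ→◇ψ is valid. At any x set V(ψ)=W. Then □ψ at x, so ◇ψ at x, so x has a successor.
Conversely, any frame satisfying ∀x ∃y Rxy validates the schema.
Frame condition: ∀x ∃y Rxy.

seriality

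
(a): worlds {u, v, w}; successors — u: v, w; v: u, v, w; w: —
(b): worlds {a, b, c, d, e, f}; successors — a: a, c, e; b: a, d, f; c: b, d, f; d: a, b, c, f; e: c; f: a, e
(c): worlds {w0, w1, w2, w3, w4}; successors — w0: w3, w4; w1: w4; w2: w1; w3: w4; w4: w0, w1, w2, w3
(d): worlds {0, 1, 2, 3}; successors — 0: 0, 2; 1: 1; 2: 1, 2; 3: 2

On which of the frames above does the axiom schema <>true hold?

This is the axiom for seriality; its first-order frame correspondent is forall x exists y Rxy.
(a): fails — world w has no successor.
(b): holds.
(c): holds.
(d): holds.
Valid on: (b), (c), (d).

(b), (c), (d)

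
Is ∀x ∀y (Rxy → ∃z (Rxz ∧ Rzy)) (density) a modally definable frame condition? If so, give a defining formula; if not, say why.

Yes: it is density, defined by the C4 schema □□q → □q.
Suppose □□q→□q is valid. Take Rxy and set V(q)={w : xR²w}. Then □□q at x, so □q at x, so q at y, i.e. ∃z(Rxz∧Rzy).

Yes, by □□q → □q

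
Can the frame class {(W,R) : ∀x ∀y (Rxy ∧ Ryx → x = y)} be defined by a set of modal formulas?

No

If a class were modally definable it would be closed under surjective bounded morphisms (Goldblatt–Thomason).
The 8-cycle (worlds 0,1,2,3,4,5,6,7 with 0→1→2→3→4→5→6→7→0) is antisymmetric. Sending even-indexed worlds to s and odd-indexed worlds to t is a surjective bounded morphism onto the two-world frame with s↔t, which is not antisymmetric.
So the class is not modally definable.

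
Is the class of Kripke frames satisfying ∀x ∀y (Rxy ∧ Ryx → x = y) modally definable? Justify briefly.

No — not modally definable

If a class were modally definable it would be closed under surjective bounded morphisms (Goldblatt–Thomason).
The 6-cycle (worlds a,b,c,d,e,f with a→b→c→d→e→f→a) is antisymmetric. Sending even-indexed worlds to a and odd-indexed worlds to b is a surjective bounded morphism onto the two-world frame with a↔b, which is not antisymmetric.
So no modal formula (or set of formulas) defines exactly the antisymmetric frames.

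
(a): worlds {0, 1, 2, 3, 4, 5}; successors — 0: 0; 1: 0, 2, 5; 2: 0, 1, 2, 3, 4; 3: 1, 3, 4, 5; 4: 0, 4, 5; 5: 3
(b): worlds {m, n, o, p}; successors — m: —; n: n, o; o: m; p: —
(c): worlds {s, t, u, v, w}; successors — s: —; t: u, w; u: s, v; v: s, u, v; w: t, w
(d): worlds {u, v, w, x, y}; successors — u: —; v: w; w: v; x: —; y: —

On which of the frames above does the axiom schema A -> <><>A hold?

Frame correspondent (Sahlqvist): forall x exists w (x = w & x R^2 w) — i.e. a generalized confluence (Geach) condition.
(a): holds.
(b): fails — at m but no w with m=w and mR²w.
(c): fails — at s but no w* with s=w* and sR²w*.
(d): fails — at u but no t with u=t and uR²t.

(a)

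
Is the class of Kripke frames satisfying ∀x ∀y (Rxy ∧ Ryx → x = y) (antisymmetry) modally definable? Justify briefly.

No — not modally definable

Modal frame validity is preserved under surjective bounded morphisms.
The 6-cycle (worlds w0,w1,w2,w3,w4,w5 with w0→w1→w2→w3→w4→w5→w0) is antisymmetric. Sending even-indexed worlds to • and odd-indexed worlds to ∘ is a surjective bounded morphism onto the two-world frame with •↔∘, which is not antisymmetric.
Hence antisymmetry is not modally definable.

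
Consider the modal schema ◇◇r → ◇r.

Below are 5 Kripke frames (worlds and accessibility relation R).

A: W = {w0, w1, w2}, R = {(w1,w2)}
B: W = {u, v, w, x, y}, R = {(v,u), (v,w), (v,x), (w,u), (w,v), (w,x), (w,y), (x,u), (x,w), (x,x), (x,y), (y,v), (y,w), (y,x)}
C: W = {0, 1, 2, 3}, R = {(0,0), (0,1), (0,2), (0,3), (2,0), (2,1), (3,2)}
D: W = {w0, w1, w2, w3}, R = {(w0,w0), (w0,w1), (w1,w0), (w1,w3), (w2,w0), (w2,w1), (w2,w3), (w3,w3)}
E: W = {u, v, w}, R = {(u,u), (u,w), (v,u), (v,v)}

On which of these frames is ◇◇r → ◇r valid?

A

Frame correspondent (Sahlqvist): ∀x ∀y ∀z (Rxy ∧ Ryz → Rxz) — i.e. transitivity.
A: condition met.
B: fails — Rxw and Rwv but not Rxv.
C: fails — R32 and R20 but not R30.
D: fails — Rw1w0 and Rw0w1 but not Rw1w1.
E: fails — Rvu and Ruw but not Rvw.
Valid on: A.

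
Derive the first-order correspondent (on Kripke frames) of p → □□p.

∀x ∀z (xR²z → ∃w (x = w ∧ z = w))

This is a Sahlqvist (Geach-type) schema ◇^0□^0p → □^2◇^0p.
First-order correspondent: ∀x ∀z (xR²z → ∃w (x = w ∧ z = w)).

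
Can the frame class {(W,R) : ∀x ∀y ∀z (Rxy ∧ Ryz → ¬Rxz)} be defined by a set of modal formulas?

Any modally definable frame class is closed under surjective bounded morphisms.
The 5-cycle (worlds w0,w1,w2,w3,w4 with w0→w1→w2→w3→w4→w0) is intransitive. Mapping every world to a single reflexive point • is a surjective bounded morphism; the reflexive point is not intransitive (R••∧R•• but R••).
So no modal formula (or set of formulas) defines exactly the intransitive frames.

Not modally definable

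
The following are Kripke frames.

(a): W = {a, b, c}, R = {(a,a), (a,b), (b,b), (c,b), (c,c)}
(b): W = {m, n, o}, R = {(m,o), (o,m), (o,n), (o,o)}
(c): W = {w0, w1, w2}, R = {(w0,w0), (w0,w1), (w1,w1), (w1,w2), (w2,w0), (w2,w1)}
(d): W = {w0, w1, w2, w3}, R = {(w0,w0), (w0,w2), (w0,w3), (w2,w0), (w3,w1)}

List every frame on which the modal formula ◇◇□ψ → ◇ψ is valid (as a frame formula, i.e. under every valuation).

(a), (c)

This is the axiom for a generalized confluence (Geach) condition; its first-order frame correspondent is ∀x ∀y (xR²y → ∃w (yRw ∧ xRw)).
(a): ✓.
(b): fails — mR²n but no w with nRw and mRw.
(c): ✓.
(d): fails — w0R²w1 but no w with w1Rw and w0Rw.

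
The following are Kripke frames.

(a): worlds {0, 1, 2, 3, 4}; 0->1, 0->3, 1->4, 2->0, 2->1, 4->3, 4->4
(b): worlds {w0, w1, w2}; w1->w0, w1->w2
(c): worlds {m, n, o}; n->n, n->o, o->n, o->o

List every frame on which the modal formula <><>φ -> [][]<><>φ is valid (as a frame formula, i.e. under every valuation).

The schema corresponds to a generalized confluence (Geach) condition: forall x forall y forall z ((x R^2 y & x R^2 z) -> exists w (y = w & z R^2 w)).
(a): fails — 1R²3, 1R²3 but no w with 3=w and 3R²w.
(b): holds.
(c): holds.
Valid on: (b), (c).

(b), (c)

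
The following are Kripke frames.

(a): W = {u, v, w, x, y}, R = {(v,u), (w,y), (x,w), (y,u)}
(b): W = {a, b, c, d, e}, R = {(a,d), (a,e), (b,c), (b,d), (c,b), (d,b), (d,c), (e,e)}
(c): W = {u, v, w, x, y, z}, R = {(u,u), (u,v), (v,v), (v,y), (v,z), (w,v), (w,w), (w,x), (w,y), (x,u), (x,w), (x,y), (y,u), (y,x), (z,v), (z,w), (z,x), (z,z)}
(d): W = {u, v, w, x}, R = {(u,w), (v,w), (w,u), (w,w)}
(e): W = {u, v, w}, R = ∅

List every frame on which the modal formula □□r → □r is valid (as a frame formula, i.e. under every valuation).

Frame correspondent (Sahlqvist): ∀x ∀y (Rxy → ∃z (Rxz ∧ Rzy)) — i.e. density.
(a): fails — Rwy but no z with Rwz and Rzy.
(b): fails — Rcb but no z with Rcz and Rzb.
(c): fails — Ryx but no t with Ryt and Rtx.
(d): condition met.
(e): condition met.
Valid on: (d), (e).

(d), (e)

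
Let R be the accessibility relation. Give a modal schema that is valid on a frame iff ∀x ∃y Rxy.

The condition is seriality. The D schema □ψ → ◇ψ defines it.
Suppose □ψ→◇ψ is valid. At any x set V(ψ)=W. Then □ψ at x, so ◇ψ at x, so x has a successor.

□ψ → ◇ψ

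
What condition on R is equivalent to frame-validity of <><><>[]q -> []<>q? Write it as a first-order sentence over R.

forall x forall y forall z ((x R^3 y & xRz) -> exists w (yRw & zRw))

This is a Sahlqvist (Geach-type) schema ◇^3□^1q → □^1◇^1q.
Minimal-valuation argument: fix x; take any y with xR^3y and any z with xR^1z. Set V(q) to the set of worlds R-reachable from y in exactly 1 step. Then □^1q holds at y, so the antecedent holds at x; validity forces ◇^1q at z, giving a w with zR^1w and yR^1w.
First-order correspondent: forall x forall y forall z ((x R^3 y & xRz) -> exists w (yRw & zRw)).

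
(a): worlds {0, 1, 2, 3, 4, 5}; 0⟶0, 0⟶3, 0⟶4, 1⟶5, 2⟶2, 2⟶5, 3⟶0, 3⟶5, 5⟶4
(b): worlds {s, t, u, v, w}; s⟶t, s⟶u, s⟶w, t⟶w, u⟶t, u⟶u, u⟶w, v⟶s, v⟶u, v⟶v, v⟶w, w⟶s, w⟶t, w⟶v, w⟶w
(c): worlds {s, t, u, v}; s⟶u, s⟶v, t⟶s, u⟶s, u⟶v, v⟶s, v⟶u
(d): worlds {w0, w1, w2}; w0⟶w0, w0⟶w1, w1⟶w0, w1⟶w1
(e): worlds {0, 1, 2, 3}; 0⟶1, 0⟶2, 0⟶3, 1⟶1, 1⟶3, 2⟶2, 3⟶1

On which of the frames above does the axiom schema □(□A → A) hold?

(d)

The schema corresponds to shift-reflexivity: ∀x ∀y (Rxy → Ryy).
(a): fails — R25 but not R55.
(b): fails — Rwt but not Rtt.
(c): fails — Ruv but not Rvv.
(d): holds.
(e): fails — R03 but not R33.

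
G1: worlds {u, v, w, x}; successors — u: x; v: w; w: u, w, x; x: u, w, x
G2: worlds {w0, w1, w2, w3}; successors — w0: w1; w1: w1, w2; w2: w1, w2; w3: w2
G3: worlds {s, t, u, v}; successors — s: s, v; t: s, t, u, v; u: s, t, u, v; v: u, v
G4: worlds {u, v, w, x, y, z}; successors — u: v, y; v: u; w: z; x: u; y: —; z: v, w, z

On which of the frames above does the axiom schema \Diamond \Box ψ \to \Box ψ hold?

This is the axiom for a generalized confluence (Geach) condition; its first-order frame correspondent is \forall x \forall y \forall z ((xRy \wedge xRz) \to \exists w (yRw \wedge z = w)).
G1: fails — wRu, wRu but no t with uRt and u=t.
G2: holds.
G3: fails — sRv, sRs but no w with vRw and s=w.
G4: fails — uRv, uRv but no t with vRt and v=t.
Valid on: G2.

G2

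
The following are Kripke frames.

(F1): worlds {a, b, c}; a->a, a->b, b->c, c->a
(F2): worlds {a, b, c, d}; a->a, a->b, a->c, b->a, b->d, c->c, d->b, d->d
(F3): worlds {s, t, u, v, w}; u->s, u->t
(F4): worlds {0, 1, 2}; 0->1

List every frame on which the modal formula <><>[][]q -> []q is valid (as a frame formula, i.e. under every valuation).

(F3), (F4)

Frame correspondent (Sahlqvist): forall x forall y forall z ((x R^2 y & xRz) -> exists w (y R^2 w & z = w)) — i.e. a generalized confluence (Geach) condition.
(F1): fails — aR²b, aRb but no w with bR²w and b=w.
(F2): fails — aR²c, aRa but no w with cR²w and a=w.
(F3): condition met.
(F4): condition met.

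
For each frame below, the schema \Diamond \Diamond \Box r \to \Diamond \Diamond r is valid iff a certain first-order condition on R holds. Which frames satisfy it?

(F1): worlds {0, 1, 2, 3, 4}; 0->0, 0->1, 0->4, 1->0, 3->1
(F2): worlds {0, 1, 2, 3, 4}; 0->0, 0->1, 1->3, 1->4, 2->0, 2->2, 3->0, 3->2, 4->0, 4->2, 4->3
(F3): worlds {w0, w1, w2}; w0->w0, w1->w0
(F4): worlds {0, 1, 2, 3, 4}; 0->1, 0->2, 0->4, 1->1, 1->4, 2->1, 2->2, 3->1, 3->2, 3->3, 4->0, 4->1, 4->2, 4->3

Frame correspondent (Sahlqvist): \forall x \forall y (x R^2 y \to \exists w (yRw \wedge x R^2 w)) — i.e. a generalized confluence (Geach) condition.
(F1): fails — 0R²4 but no w with 4Rw and 0R²w.
(F2): fails — 2R²1 but no w with 1Rw and 2R²w.
(F3): holds.
(F4): holds.
Valid on: (F3), (F4).

(F3), (F4)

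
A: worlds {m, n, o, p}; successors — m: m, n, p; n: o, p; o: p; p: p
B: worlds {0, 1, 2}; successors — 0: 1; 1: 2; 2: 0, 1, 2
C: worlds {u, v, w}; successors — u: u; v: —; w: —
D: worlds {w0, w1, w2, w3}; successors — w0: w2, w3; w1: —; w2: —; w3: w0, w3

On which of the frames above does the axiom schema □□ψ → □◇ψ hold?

A, B, C

The schema corresponds to a generalized confluence (Geach) condition: ∀x ∀z (xRz → ∃w (xR²w ∧ zRw)).
A: ✓.
B: ✓.
C: ✓.
D: fails — w0Rw2 but no w with w0R²w and w2Rw.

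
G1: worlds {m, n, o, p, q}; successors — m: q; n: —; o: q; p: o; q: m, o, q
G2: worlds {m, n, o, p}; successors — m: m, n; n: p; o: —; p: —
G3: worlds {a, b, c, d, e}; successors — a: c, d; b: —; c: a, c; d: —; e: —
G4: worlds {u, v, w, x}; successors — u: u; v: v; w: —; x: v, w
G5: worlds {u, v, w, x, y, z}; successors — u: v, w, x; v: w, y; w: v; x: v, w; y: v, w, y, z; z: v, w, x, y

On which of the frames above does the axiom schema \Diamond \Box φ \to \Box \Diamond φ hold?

Frame correspondent (Sahlqvist): \forall x \forall y \forall z (Rxy \wedge Rxz \to \exists w (Ryw \wedge Rzw)) — i.e. convergence.
G1: condition met.
G2: fails — Rmn and Rmm but n and m have no common successor.
G3: fails — Rac and Rad but c and d have no common successor.
G4: fails — Rxw and Rxw but w and w have no common successor.
G5: fails — Ruv and Ruw but v and w have no common successor.
Valid on: G1.

G1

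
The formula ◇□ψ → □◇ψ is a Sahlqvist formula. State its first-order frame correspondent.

Convergence

Suppose ◇□ψ→□◇ψ is valid. Take Rxy, Rxz and set V(ψ)={w : Ryw}. Then □ψ at y so ◇□ψ at x, so □◇ψ at x, so ◇ψ at z, giving w with Rzw and Ryw.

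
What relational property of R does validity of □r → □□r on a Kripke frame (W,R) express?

transitivity: ∀x ∀y ∀z (Rxy ∧ Ryz → Rxz)

Suppose □r→□□r is valid. Take Rxy, Ryz and set V(r)={w : Rxw}. Then □r at x, so □□r at x, so □r at y, so r at z, i.e. Rxz.
The converse is a direct semantic check.
So the correspondent is transitivity.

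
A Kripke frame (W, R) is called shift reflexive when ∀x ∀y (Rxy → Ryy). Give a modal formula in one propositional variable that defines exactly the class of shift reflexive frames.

□(□s → s)

This is shift-reflexivity; the standard corresponding axiom is T□: □(□s → s).
Suppose □(□s→s) is valid. Take Rxy and set V(s)={w : Ryw}. Then at y, □s holds; since □(□s→s) at x, □s→s at y, so s at y, i.e. Ryy.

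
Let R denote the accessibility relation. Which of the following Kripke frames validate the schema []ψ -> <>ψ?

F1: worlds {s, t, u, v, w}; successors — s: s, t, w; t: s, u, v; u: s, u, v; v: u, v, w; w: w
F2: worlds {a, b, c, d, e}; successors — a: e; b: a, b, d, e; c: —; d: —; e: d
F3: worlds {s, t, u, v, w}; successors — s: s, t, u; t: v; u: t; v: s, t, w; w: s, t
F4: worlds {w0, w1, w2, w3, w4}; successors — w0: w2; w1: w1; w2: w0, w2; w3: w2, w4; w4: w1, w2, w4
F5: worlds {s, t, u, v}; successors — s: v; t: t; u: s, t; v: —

Frame correspondent (Sahlqvist): forall x exists y Rxy — i.e. seriality.
F1: ✓.
F2: fails — world c has no successor.
F3: ✓.
F4: ✓.
F5: fails — world v has no successor.
Valid on: F1, F3, F4.

F1, F3, F4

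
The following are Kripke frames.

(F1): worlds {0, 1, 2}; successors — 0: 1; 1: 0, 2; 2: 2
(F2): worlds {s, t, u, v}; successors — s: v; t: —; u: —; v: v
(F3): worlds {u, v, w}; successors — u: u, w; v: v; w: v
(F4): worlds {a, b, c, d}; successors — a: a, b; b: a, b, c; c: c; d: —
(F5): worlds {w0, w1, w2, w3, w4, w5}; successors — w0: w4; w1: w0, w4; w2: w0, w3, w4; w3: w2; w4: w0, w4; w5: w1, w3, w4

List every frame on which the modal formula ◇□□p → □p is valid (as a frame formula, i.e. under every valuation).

The schema corresponds to a generalized confluence (Geach) condition: ∀x ∀y ∀z ((xRy ∧ xRz) → ∃w (yR²w ∧ z = w)).
(F1): fails — 1R2, 1R0 but no w with 2R²w and 0=w.
(F2): ✓.
(F3): fails — uRw, uRu but no t with wR²t and u=t.
(F4): fails — bRc, bRa but no w with cR²w and a=w.
(F5): fails — w2Rw0, w2Rw3 but no w with w0R²w and w3=w.

(F2)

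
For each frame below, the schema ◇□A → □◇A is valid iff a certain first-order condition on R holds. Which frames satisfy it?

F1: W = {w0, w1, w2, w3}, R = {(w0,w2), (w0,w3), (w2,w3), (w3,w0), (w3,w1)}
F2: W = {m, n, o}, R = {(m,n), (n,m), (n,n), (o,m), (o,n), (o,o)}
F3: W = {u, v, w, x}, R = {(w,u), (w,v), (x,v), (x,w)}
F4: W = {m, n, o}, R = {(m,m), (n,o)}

Frame correspondent (Sahlqvist): ∀x ∀y ∀z (Rxy ∧ Rxz → ∃w (Ryw ∧ Rzw)) — i.e. convergence.
F1: fails — Rw0w2 and Rw0w3 but w2 and w3 have no common successor.
F2: holds.
F3: fails — Rwu and Rwu but u and u have no common successor.
F4: fails — Rno and Rno but o and o have no common successor.
Valid on: F2.

F2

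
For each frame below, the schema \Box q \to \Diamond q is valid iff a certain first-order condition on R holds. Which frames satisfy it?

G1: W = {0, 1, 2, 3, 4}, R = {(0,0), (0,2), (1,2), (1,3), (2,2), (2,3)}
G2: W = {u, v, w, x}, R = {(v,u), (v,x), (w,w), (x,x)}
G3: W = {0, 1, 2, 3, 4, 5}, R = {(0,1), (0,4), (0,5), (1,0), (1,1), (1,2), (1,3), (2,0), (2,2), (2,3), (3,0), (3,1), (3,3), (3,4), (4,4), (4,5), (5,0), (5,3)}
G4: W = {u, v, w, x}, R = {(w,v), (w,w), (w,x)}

Frame correspondent (Sahlqvist): \forall x \exists y Rxy — i.e. seriality.
G1: fails — world 3 has no successor.
G2: fails — world u has no successor.
G3: ✓.
G4: fails — world u has no successor.

G3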